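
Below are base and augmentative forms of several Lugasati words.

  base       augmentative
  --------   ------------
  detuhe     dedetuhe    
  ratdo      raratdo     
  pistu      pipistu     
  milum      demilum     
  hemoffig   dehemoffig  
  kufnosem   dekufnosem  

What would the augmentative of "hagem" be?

dehagem

pistu and milum both have last vowel 'u' yet inflect differently (pipistu, demilum), so the last vowel is not what conditions the rule; whether the stem ends in a vowel or a consonant is.
"hagem" ends in a consonant. The stems ending in a consonant (milum → demilum, hemoffig → dehemoffig, kufnosem → dekufnosem) add the prefix de-.
So hagem → dehagem.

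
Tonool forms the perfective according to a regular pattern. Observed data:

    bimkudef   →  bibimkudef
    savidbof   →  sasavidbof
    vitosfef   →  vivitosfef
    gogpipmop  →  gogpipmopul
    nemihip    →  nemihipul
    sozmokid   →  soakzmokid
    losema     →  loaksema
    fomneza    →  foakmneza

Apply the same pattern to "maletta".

savidbof and gogpipmop both have last vowel 'o' yet inflect differently (sasavidbof, gogpipmopul), so the last vowel is not what conditions the rule; the final letter is.
"maletta" ends in -a. The stems ending in -a (losema → loaksema, fomneza → foakmneza) insert -ak- after the first vowel.
The other patterns: stems ending in -f repeat the first consonant+vowel as a prefix; stems ending in -p add -ul.
So maletta → maakletta.

maakletta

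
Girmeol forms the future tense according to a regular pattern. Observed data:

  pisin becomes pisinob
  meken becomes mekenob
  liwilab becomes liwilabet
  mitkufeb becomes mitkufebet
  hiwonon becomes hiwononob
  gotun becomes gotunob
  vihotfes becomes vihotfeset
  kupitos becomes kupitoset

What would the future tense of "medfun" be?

"medfun" ends in -n. The stems ending in -n (meken → mekenob, gotun → gotunob, hiwonon → hiwononob) add -ob.
The other pattern: stems ending in -b or -s add -et.
So medfun → medfunob.

medfunob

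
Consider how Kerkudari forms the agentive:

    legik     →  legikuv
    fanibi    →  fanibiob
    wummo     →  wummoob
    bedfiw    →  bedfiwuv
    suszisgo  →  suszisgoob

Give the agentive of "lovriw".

"lovriw" ends in a consonant. The stems ending in a consonant (bedfiw → bedfiwuv, legik → legikuv) add -uv.
So lovriw → lovriwuv.

lovriwuv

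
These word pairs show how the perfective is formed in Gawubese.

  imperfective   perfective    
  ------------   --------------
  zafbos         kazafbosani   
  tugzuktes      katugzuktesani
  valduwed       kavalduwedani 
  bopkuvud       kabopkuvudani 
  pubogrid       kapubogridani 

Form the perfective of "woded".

kawodedani

Every pair shown (zafbos → kazafbosani, tugzuktes → katugzuktesani, valduwed → kavalduwedani, …) follows the same rule: add ka- … -ani around the stem.
So woded → kawodedani.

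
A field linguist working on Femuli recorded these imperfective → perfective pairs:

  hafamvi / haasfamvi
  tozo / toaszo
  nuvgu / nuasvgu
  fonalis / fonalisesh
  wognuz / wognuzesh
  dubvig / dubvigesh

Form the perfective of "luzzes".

"luzzes" ends in a consonant. The stems ending in a consonant (fonalis → fonalisesh, wognuz → wognuzesh, dubvig → dubvigesh) add -esh.
So luzzes → luzzesesh.

luzzesesh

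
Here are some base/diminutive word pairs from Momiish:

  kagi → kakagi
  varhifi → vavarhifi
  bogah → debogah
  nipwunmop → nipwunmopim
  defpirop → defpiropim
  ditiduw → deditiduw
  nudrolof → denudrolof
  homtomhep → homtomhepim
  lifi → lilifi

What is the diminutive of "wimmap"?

nipwunmop and nudrolof both have last vowel 'o' yet inflect differently (nipwunmopim, denudrolof), so the last vowel is not what conditions the rule; the final letter is.
"wimmap" ends in -p. The stems ending in -p (nipwunmop → nipwunmopim, defpirop → defpiropim, homtomhep → homtomhepim) add -im.
The other patterns: stems ending in -i repeat the first consonant+vowel as a prefix; stems ending in -f, -h or -w add the prefix de-.
So wimmap → wimmapim.

wimmapim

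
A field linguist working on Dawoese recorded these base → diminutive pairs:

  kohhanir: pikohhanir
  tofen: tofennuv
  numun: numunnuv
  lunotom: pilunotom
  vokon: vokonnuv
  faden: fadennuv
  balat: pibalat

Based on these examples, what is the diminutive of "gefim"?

"gefim" ends in -m. The one such stem in the data (lunotom → pilunotom) adds the prefix pi-, so the same rule applies.
So gefim → pigefim.

pigefim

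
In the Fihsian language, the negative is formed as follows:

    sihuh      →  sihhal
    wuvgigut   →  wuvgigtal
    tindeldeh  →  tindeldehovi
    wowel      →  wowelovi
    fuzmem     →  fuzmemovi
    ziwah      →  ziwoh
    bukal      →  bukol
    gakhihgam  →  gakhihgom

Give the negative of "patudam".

patudom

"patudam" has last vowel 'a'. The stems whose last vowel is 'a' (ziwah → ziwoh, bukal → bukol, gakhihgam → gakhihgom) change the last vowel to 'o'.
The other patterns: stems whose last vowel is 'u' delete the last vowel and add -al; stems whose last vowel is 'e' add -ovi.
So patudam → patudom.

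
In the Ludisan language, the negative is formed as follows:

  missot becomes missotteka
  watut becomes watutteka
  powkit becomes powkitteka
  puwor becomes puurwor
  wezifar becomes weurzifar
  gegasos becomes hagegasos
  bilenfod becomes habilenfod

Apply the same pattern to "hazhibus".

hahazhibus

missot and puwor both have last vowel 'o' yet inflect differently (missotteka, puurwor), so the last vowel is not what conditions the rule; the final letter is.
"hazhibus" ends in -s. The one such stem in the data (gegasos → hagegasos) adds the prefix ha-, so the same rule applies.
The other patterns: stems ending in -t double the final consonant and add -eka; stems ending in -r insert -ur- after the first vowel.
So hazhibus → hahazhibus.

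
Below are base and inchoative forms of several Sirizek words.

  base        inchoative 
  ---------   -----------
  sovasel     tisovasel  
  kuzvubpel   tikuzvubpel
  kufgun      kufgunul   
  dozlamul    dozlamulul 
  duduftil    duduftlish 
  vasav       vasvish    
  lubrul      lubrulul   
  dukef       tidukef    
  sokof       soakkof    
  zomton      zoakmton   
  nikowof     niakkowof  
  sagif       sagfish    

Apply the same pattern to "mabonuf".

mabonuful

"mabonuf" has last vowel 'u'. The stems whose last vowel is 'u' (kufgun → kufgunul, lubrul → lubrulul, dozlamul → dozlamulul) add -ul.
So mabonuf → mabonuful.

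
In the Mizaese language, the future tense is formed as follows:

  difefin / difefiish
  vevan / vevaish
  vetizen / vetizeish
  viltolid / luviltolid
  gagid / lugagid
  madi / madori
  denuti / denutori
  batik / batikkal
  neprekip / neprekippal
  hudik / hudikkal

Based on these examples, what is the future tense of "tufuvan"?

difefin and viltolid both have last vowel 'i' yet inflect differently (difefiish, luviltolid), so the last vowel is not what conditions the rule; the final letter is.
"tufuvan" ends in -n. The stems ending in -n (difefin → difefiish, vevan → vevaish, vetizen → vetizeish) drop the final letter and add -ish.
So tufuvan → tufuvaish.

tufuvaish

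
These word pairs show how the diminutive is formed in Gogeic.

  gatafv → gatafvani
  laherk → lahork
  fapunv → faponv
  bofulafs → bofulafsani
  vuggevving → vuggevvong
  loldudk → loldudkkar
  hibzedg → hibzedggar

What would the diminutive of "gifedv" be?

gatafv and fapunv both end in -v yet inflect differently (gatafvani, faponv), so the final letter is not what conditions the rule; the second-to-last letter is.
"gifedv" has second-to-last letter 'd'. The stems whose second-to-last letter is 'd' (loldudk → loldudkkar, hibzedg → hibzedggar) double the final consonant and add -ar.
So gifedv → gifedvvar.

gifedvvar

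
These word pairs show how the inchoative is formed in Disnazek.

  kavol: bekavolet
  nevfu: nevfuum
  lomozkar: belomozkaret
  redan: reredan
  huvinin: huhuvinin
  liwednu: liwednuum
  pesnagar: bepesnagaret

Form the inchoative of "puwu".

redan and pesnagar both have last vowel 'a' yet inflect differently (reredan, bepesnagaret), so the last vowel is not what conditions the rule; the final letter is.
"puwu" ends in -u. The stems ending in -u (nevfu → nevfuum, liwednu → liwednuum) add -um.
The other patterns: stems ending in -n repeat the first consonant+vowel as a prefix; stems ending in -l or -r add be- … -et around the stem.
So puwu → puwuum.

puwuum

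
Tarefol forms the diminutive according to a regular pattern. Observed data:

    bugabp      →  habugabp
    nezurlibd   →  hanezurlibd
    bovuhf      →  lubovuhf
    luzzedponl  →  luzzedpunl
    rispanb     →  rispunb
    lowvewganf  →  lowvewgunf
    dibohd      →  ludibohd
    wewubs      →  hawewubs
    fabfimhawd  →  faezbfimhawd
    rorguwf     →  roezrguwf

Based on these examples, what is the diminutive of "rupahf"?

lurupahf

rorguwf and lowvewganf both end in -f yet inflect differently (roezrguwf, lowvewgunf), so the final letter is not what conditions the rule; the second-to-last letter is.
"rupahf" has second-to-last letter 'h'. The stems whose second-to-last letter is 'h' (bovuhf → lubovuhf, dibohd → ludibohd) add the prefix lu-.
So rupahf → lurupahf.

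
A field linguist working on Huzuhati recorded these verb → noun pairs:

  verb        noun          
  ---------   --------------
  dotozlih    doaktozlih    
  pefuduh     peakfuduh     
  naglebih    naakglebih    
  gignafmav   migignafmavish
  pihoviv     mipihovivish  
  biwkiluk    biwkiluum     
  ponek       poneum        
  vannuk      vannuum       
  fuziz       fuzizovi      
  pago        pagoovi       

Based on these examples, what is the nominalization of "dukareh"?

duakkareh

dotozlih and pihoviv both have last vowel 'i' yet inflect differently (doaktozlih, mipihovivish), so the last vowel is not what conditions the rule; the final letter is.
"dukareh" ends in -h. The stems ending in -h (dotozlih → doaktozlih, pefuduh → peakfuduh, naglebih → naakglebih) insert -ak- after the first vowel.
The other patterns: stems ending in -v add mi- … -ish around the stem; stems ending in -k drop the final letter and add -um; stems ending in -o or -z add -ovi.
So dukareh → duakkareh.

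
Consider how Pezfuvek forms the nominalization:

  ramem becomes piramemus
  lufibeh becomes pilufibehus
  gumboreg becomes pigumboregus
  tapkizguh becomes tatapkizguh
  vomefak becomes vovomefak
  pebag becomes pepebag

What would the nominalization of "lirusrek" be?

pilirusrekus

"lirusrek" has last vowel 'e'. The stems whose last vowel is 'e' (ramem → piramemus, lufibeh → pilufibehus, gumboreg → pigumboregus) add pi- … -us around the stem.
The other pattern: stems whose last vowel is 'a' or 'u' repeat the first consonant+vowel as a prefix.
So lirusrek → pilirusrekus.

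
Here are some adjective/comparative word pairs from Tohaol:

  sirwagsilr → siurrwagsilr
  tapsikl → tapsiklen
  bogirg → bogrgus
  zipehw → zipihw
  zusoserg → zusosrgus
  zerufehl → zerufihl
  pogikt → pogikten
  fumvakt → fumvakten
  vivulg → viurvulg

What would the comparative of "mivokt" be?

tapsikl and zerufehl both end in -l yet inflect differently (tapsiklen, zerufihl), so the final letter is not what conditions the rule; the second-to-last letter is.
"mivokt" has second-to-last letter 'k'. The stems whose second-to-last letter is 'k' (fumvakt → fumvakten, pogikt → pogikten, tapsikl → tapsiklen) add -en.
The other patterns: stems whose second-to-last letter is 'r' delete the last vowel and add -us; stems whose second-to-last letter is 'h' change the last vowel to 'i'; stems whose second-to-last letter is 'l' insert -ur- after the first vowel.
So mivokt → mivokten.

mivokten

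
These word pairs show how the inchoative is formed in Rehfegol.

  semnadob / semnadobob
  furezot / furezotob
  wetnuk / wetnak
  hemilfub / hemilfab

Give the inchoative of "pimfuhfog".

"pimfuhfog" has last vowel 'o'. The stems whose last vowel is 'o' (semnadob → semnadobob, furezot → furezotob) add -ob.
The other pattern: stems whose last vowel is 'u' change the last vowel to 'a'.
So pimfuhfog → pimfuhfogob.

pimfuhfogob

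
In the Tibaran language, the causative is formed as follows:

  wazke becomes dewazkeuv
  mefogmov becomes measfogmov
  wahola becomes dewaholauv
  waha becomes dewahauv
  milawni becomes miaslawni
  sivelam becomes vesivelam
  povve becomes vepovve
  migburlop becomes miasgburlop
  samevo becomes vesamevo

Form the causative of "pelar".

wazke and povve both end in -e yet inflect differently (dewazkeuv, vepovve), so the final letter is not what conditions the rule; the first letter is.
"pelar" begins with p-. The one such stem in the data (povve → vepovve) adds the prefix ve-, so the same rule applies.
The other patterns: stems beginning with m- insert -as- after the first vowel; stems beginning with w- add de- … -uv around the stem.
So pelar → vepelar.

vepelar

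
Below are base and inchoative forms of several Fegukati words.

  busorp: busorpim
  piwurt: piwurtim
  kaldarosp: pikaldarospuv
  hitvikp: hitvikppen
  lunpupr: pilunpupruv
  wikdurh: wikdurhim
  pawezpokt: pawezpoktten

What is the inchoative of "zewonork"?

busorp and hitvikp both end in -p yet inflect differently (busorpim, hitvikppen), so the final letter is not what conditions the rule; the second-to-last letter is.
"zewonork" has second-to-last letter 'r'. The stems whose second-to-last letter is 'r' (wikdurh → wikdurhim, piwurt → piwurtim, busorp → busorpim) add -im.
The other patterns: stems whose second-to-last letter is 'k' double the final consonant and add -en; stems whose second-to-last letter is 'p' or 's' add pi- … -uv around the stem.
So zewonork → zewonorkim.

zewonorkim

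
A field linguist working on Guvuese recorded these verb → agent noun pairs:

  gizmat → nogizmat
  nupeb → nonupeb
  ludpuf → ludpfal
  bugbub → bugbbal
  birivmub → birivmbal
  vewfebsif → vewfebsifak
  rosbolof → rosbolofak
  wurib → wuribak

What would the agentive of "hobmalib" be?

hobmalibak

"hobmalib" has last vowel 'i'. The stems whose last vowel is 'i' (vewfebsif → vewfebsifak, wurib → wuribak) add -ak.
The other patterns: stems whose last vowel is 'a' or 'e' add the prefix no-; stems whose last vowel is 'u' delete the last vowel and add -al.
So hobmalib → hobmalibak.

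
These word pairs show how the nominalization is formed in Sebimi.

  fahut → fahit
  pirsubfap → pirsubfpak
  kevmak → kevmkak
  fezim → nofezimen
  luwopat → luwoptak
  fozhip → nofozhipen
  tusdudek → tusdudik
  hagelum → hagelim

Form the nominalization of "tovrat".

"tovrat" has last vowel 'a'. The stems whose last vowel is 'a' (luwopat → luwoptak, pirsubfap → pirsubfpak, kevmak → kevmkak) delete the last vowel and add -ak.
The other patterns: stems whose last vowel is 'i' add no- … -en around the stem; stems whose last vowel is 'e' or 'u' change the last vowel to 'i'.
So tovrat → tovrtak.

tovrtak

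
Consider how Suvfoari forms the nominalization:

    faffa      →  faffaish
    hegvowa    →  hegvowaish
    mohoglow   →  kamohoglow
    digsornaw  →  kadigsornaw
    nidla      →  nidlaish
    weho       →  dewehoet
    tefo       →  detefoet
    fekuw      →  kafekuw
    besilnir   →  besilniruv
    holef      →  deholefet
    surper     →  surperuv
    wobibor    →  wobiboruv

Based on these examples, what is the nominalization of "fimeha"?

nidla and digsornaw both have last vowel 'a' yet inflect differently (nidlaish, kadigsornaw), so the last vowel is not what conditions the rule; the final letter is.
"fimeha" ends in -a. The stems ending in -a (nidla → nidlaish, hegvowa → hegvowaish, faffa → faffaish) add -ish.
The other patterns: stems ending in -r add -uv; stems ending in -w add the prefix ka-; stems ending in -f or -o add de- … -et around the stem.
So fimeha → fimehaish.

fimehaish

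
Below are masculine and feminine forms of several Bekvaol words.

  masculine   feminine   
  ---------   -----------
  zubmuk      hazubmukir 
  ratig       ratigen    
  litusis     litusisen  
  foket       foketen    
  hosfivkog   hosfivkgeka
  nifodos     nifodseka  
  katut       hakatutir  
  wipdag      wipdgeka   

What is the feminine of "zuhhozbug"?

hazuhhozbugir

"zuhhozbug" has last vowel 'u'. The stems whose last vowel is 'u' (katut → hakatutir, zubmuk → hazubmukir) add ha- … -ir around the stem.
The other patterns: stems whose last vowel is 'a' or 'o' delete the last vowel and add -eka; stems whose last vowel is 'e' or 'i' add -en.
So zuhhozbug → hazuhhozbugir.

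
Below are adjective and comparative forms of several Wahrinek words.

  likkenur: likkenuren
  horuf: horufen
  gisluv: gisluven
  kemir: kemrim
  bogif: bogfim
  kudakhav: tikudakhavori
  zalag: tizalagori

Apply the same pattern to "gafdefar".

tigafdefarori

likkenur and kemir both end in -r yet inflect differently (likkenuren, kemrim), so the final letter is not what conditions the rule; the last vowel is.
"gafdefar" has last vowel 'a'. The stems whose last vowel is 'a' (kudakhav → tikudakhavori, zalag → tizalagori) add ti- … -ori around the stem.
The other patterns: stems whose last vowel is 'u' add -en; stems whose last vowel is 'i' delete the last vowel and add -im.
So gafdefar → tigafdefarori.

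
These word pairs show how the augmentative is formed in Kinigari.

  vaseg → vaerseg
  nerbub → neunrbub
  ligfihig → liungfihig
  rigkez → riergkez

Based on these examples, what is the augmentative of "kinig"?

"kinig" has last vowel 'i'. The one such stem in the data (ligfihig → liungfihig) inserts -un- after the first vowel (as does nerbub), so the same rule applies.
So kinig → kiunnig.

kiunnig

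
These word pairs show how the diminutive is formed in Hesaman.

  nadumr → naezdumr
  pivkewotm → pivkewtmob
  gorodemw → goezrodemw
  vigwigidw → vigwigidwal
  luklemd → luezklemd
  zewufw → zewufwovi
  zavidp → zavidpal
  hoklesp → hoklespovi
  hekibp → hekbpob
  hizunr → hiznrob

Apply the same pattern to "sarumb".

zewufw and gorodemw both end in -w yet inflect differently (zewufwovi, goezrodemw), so the final letter is not what conditions the rule; the second-to-last letter is.
"sarumb" has second-to-last letter 'm'. The stems whose second-to-last letter is 'm' (nadumr → naezdumr, luklemd → luezklemd, gorodemw → goezrodemw) insert -ez- after the first vowel.
The other patterns: stems whose second-to-last letter is 'f' or 's' add -ovi; stems whose second-to-last letter is 'd' add -al; stems whose second-to-last letter is 'b', 'n' or 't' delete the last vowel and add -ob.
So sarumb → saezrumb.

saezrumb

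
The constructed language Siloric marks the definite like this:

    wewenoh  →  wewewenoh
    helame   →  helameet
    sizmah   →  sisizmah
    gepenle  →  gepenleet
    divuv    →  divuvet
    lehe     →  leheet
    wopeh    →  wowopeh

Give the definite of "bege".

begeet

wopeh and helame both have last vowel 'e' yet inflect differently (wowopeh, helameet), so the last vowel is not what conditions the rule; the final letter is.
"bege" ends in -e. The stems ending in -e (helame → helameet, gepenle → gepenleet, lehe → leheet) add -et.
The other pattern: stems ending in -h repeat the first consonant+vowel as a prefix.
So bege → begeet.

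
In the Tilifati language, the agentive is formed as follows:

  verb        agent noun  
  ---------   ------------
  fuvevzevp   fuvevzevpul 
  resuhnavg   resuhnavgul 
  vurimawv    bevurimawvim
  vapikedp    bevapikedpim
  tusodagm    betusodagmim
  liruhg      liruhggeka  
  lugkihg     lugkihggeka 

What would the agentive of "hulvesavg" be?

hulvesavgul

"hulvesavg" has second-to-last letter 'v'. The stems whose second-to-last letter is 'v' (resuhnavg → resuhnavgul, fuvevzevp → fuvevzevpul) add -ul.
The other patterns: stems whose second-to-last letter is 'h' double the final consonant and add -eka; stems whose second-to-last letter is 'd', 'g' or 'w' add be- … -im around the stem.
So hulvesavg → hulvesavgul.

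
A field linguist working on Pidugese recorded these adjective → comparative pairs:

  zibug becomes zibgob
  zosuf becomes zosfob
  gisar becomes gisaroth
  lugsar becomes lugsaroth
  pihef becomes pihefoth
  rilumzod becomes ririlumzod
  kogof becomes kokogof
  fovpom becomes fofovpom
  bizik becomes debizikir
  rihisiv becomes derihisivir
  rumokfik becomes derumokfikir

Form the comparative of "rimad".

rimadoth

zosuf and pihef both end in -f yet inflect differently (zosfob, pihefoth), so the final letter is not what conditions the rule; the last vowel is.
"rimad" has last vowel 'a'. The stems whose last vowel is 'a' (gisar → gisaroth, lugsar → lugsaroth) add -oth.
The other patterns: stems whose last vowel is 'u' delete the last vowel and add -ob; stems whose last vowel is 'o' repeat the first consonant+vowel as a prefix; stems whose last vowel is 'i' add de- … -ir around the stem.
So rimad → rimadoth.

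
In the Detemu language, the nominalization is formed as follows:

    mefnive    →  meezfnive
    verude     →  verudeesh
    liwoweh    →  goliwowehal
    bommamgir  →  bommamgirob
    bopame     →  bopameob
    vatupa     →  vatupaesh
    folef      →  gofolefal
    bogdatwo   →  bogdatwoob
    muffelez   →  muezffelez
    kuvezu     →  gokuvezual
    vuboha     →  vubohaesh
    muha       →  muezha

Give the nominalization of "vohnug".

"vohnug" begins with v-. The stems beginning with v- (vuboha → vubohaesh, vatupa → vatupaesh, verude → verudeesh) add -esh.
So vohnug → vohnugesh.

vohnugesh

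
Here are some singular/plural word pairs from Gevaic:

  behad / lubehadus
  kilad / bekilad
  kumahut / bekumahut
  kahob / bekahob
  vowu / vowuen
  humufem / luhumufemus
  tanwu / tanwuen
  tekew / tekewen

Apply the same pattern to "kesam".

bekesam

behad and kilad both end in -d yet inflect differently (lubehadus, bekilad), so the final letter is not what conditions the rule; the first letter is.
"kesam" begins with k-. The stems beginning with k- (kilad → bekilad, kahob → bekahob, kumahut → bekumahut) add the prefix be-.
The other patterns: stems beginning with b- or h- add lu- … -us around the stem; stems beginning with t- or v- add -en.
So kesam → bekesam.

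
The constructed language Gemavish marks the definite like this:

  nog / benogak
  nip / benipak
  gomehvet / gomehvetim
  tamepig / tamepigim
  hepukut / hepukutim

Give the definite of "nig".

nog and tamepig both end in -g yet inflect differently (benogak, tamepigim), so the final letter is not what conditions the rule; the number of vowels is.
"nig" has 1 vowel. The stems with 1 vowel (nog → benogak, nip → benipak) add be- … -ak around the stem.
The other pattern: stems with 3 vowels add -im.
So nig → benigak.

benigak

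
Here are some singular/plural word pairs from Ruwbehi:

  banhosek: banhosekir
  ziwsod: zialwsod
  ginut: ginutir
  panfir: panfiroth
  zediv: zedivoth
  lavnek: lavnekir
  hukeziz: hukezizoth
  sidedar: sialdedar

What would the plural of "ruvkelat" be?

"ruvkelat" has last vowel 'a'. The one such stem in the data (sidedar → sialdedar) inserts -al- after the first vowel (as does ziwsod), so the same rule applies.
So ruvkelat → rualvkelat.

rualvkelat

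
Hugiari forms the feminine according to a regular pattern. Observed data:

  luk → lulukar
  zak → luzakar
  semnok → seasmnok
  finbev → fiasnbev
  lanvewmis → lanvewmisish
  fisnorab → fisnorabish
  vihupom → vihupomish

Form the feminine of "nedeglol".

nedeglolish

luk and semnok both end in -k yet inflect differently (lulukar, seasmnok), so the final letter is not what conditions the rule; the number of vowels is.
"nedeglol" has 3 vowels. The stems with 3 vowels (lanvewmis → lanvewmisish, fisnorab → fisnorabish, vihupom → vihupomish) add -ish.
So nedeglol → nedeglolish.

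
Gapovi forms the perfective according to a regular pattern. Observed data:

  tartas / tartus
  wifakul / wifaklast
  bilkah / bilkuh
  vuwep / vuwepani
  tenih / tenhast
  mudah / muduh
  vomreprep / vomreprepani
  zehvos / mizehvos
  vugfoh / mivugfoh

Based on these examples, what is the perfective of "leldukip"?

leldukpast

tartas and zehvos both end in -s yet inflect differently (tartus, mizehvos), so the final letter is not what conditions the rule; the last vowel is.
"leldukip" has last vowel 'i'. The one such stem in the data (tenih → tenhast) deletes the last vowel and adds -ast (as does wifakul), so the same rule applies.
So leldukip → leldukpast.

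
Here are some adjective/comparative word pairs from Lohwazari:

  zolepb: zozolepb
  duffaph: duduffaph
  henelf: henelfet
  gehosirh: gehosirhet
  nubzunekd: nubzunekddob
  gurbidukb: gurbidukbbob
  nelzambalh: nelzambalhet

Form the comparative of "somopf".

sosomopf

zolepb and gurbidukb both end in -b yet inflect differently (zozolepb, gurbidukbbob), so the final letter is not what conditions the rule; the second-to-last letter is.
"somopf" has second-to-last letter 'p'. The stems whose second-to-last letter is 'p' (zolepb → zozolepb, duffaph → duduffaph) repeat the first consonant+vowel as a prefix.
So somopf → sosomopf.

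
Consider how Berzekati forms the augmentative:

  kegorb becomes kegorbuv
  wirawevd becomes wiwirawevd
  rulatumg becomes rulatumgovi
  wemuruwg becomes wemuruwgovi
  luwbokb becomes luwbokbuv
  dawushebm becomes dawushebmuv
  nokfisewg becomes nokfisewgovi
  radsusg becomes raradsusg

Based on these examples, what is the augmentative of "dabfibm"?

radsusg and wemuruwg both end in -g yet inflect differently (raradsusg, wemuruwgovi), so the final letter is not what conditions the rule; the second-to-last letter is.
"dabfibm" has second-to-last letter 'b'. The one such stem in the data (dawushebm → dawushebmuv) adds -uv, so the same rule applies.
So dabfibm → dabfibmuv.

dabfibmuv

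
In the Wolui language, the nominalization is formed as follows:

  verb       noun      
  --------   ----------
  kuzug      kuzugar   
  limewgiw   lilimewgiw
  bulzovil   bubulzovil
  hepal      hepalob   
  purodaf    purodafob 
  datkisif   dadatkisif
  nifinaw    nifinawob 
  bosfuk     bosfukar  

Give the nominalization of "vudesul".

"vudesul" has last vowel 'u'. The stems whose last vowel is 'u' (bosfuk → bosfukar, kuzug → kuzugar) add -ar.
The other patterns: stems whose last vowel is 'a' add -ob; stems whose last vowel is 'i' repeat the first consonant+vowel as a prefix.
So vudesul → vudesular.

vudesular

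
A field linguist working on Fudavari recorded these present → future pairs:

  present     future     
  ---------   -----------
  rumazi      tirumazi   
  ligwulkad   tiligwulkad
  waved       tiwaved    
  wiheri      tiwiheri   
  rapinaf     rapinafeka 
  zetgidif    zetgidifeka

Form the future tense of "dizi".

tidizi

zetgidif and wiheri both have last vowel 'i' yet inflect differently (zetgidifeka, tiwiheri), so the last vowel is not what conditions the rule; the final letter is.
"dizi" ends in -i. The stems ending in -i (wiheri → tiwiheri, rumazi → tirumazi) add the prefix ti-.
The other pattern: stems ending in -f add -eka.
So dizi → tidizi.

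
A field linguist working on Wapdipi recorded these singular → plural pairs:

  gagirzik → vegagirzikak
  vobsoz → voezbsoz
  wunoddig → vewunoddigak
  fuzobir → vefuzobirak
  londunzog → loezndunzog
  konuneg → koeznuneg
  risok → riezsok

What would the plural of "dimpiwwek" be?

diezmpiwwek

wunoddig and konuneg both end in -g yet inflect differently (vewunoddigak, koeznuneg), so the final letter is not what conditions the rule; the last vowel is.
"dimpiwwek" has last vowel 'e'. The one such stem in the data (konuneg → koeznuneg) inserts -ez- after the first vowel (as do vobsoz, risok), so the same rule applies.
So dimpiwwek → diezmpiwwek.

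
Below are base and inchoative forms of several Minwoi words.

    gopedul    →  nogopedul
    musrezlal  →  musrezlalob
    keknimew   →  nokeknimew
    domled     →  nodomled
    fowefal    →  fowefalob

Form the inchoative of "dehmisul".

nodehmisul

"dehmisul" has last vowel 'u'. The one such stem in the data (gopedul → nogopedul) adds the prefix no-, so the same rule applies.
So dehmisul → nodehmisul.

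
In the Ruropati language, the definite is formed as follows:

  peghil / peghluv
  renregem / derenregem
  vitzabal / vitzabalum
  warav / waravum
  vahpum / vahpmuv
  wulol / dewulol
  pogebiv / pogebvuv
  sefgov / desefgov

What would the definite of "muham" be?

muhamum

"muham" has last vowel 'a'. The stems whose last vowel is 'a' (warav → waravum, vitzabal → vitzabalum) add -um.
The other patterns: stems whose last vowel is 'e' or 'o' add the prefix de-; stems whose last vowel is 'i' or 'u' delete the last vowel and add -uv.
So muham → muhamum.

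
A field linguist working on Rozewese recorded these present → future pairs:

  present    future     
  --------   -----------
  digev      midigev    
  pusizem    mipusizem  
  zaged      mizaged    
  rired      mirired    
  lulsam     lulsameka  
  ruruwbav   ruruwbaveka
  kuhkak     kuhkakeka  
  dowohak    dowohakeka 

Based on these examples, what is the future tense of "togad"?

togadeka

pusizem and lulsam both end in -m yet inflect differently (mipusizem, lulsameka), so the final letter is not what conditions the rule; the last vowel is.
"togad" has last vowel 'a'. The stems whose last vowel is 'a' (lulsam → lulsameka, ruruwbav → ruruwbaveka, kuhkak → kuhkakeka) add -eka.
So togad → togadeka.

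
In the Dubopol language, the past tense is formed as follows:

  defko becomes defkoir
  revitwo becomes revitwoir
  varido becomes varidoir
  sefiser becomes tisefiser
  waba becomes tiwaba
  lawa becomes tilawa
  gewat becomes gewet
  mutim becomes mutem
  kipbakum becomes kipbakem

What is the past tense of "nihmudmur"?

waba and gewat both have last vowel 'a' yet inflect differently (tiwaba, gewet), so the last vowel is not what conditions the rule; the final letter is.
"nihmudmur" ends in -r. The one such stem in the data (sefiser → tisefiser) adds the prefix ti-, so the same rule applies.
The other patterns: stems ending in -o add -ir; stems ending in -m or -t change the last vowel to 'e'.
So nihmudmur → tinihmudmur.

tinihmudmur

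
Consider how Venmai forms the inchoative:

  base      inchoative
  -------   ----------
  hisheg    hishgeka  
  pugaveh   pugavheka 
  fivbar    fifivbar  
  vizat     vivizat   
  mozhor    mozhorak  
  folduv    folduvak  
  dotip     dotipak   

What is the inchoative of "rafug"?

fivbar and mozhor both end in -r yet inflect differently (fifivbar, mozhorak), so the final letter is not what conditions the rule; the last vowel is.
"rafug" has last vowel 'u'. The one such stem in the data (folduv → folduvak) adds -ak, so the same rule applies.
The other patterns: stems whose last vowel is 'e' delete the last vowel and add -eka; stems whose last vowel is 'a' repeat the first consonant+vowel as a prefix.
So rafug → rafugak.

rafugak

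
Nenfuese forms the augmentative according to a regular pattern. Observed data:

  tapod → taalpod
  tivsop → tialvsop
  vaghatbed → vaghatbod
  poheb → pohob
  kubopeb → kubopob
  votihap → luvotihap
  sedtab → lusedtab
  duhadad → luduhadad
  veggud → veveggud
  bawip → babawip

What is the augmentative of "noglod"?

tapod and vaghatbed both end in -d yet inflect differently (taalpod, vaghatbod), so the final letter is not what conditions the rule; the last vowel is.
"noglod" has last vowel 'o'. The stems whose last vowel is 'o' (tapod → taalpod, tivsop → tialvsop) insert -al- after the first vowel.
The other patterns: stems whose last vowel is 'e' change the last vowel to 'o'; stems whose last vowel is 'a' add the prefix lu-; stems whose last vowel is 'i' or 'u' repeat the first consonant+vowel as a prefix.
So noglod → noalglod.

noalglod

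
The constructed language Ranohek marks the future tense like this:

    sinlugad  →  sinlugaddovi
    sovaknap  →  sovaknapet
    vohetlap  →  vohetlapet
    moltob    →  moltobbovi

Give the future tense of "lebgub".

"lebgub" ends in -b. The one such stem in the data (moltob → moltobbovi) doubles the final consonant and adds -ovi (as does sinlugad), so the same rule applies.
The other pattern: stems ending in -p add -et.
So lebgub → lebgubbovi.

lebgubbovi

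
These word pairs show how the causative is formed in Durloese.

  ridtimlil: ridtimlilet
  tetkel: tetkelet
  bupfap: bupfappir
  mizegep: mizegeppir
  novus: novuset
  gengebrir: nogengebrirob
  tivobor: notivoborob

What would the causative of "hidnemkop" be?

hidnemkoppir

tetkel and mizegep both have last vowel 'e' yet inflect differently (tetkelet, mizegeppir), so the last vowel is not what conditions the rule; the final letter is.
"hidnemkop" ends in -p. The stems ending in -p (mizegep → mizegeppir, bupfap → bupfappir) double the final consonant and add -ir.
The other patterns: stems ending in -l or -s add -et; stems ending in -r add no- … -ob around the stem.
So hidnemkop → hidnemkoppir.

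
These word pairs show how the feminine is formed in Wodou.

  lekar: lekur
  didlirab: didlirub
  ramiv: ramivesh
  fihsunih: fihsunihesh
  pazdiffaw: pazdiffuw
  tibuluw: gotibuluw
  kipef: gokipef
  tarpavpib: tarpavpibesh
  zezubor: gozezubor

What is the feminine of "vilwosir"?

"vilwosir" has last vowel 'i'. The stems whose last vowel is 'i' (tarpavpib → tarpavpibesh, ramiv → ramivesh, fihsunih → fihsunihesh) add -esh.
So vilwosir → vilwosiresh.

vilwosiresh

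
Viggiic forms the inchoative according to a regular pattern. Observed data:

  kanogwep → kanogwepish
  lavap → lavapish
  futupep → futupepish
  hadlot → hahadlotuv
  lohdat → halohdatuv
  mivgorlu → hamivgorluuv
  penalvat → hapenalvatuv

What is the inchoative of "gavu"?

lavap and lohdat both have last vowel 'a' yet inflect differently (lavapish, halohdatuv), so the last vowel is not what conditions the rule; the final letter is.
"gavu" ends in -u. The one such stem in the data (mivgorlu → hamivgorluuv) adds ha- … -uv around the stem, so the same rule applies.
The other pattern: stems ending in -p add -ish.
So gavu → hagavuuv.

hagavuuv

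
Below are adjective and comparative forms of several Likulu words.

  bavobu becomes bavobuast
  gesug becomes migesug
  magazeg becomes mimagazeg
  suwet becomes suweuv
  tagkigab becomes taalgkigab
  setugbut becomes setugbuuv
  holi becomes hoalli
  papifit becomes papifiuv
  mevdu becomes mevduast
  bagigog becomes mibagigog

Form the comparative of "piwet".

"piwet" ends in -t. The stems ending in -t (setugbut → setugbuuv, papifit → papifiuv, suwet → suweuv) drop the final letter and add -uv.
So piwet → piweuv.

piweuv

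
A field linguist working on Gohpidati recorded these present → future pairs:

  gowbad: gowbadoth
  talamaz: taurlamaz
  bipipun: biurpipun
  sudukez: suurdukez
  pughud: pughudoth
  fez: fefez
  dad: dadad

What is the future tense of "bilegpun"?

biurlegpun

dad and pughud both end in -d yet inflect differently (dadad, pughudoth), so the final letter is not what conditions the rule; the number of vowels is.
"bilegpun" has 3 vowels. The stems with 3 vowels (sudukez → suurdukez, talamaz → taurlamaz, bipipun → biurpipun) insert -ur- after the first vowel.
The other patterns: stems with 1 vowel repeat the first consonant+vowel as a prefix; stems with 2 vowels add -oth.
So bilegpun → biurlegpun.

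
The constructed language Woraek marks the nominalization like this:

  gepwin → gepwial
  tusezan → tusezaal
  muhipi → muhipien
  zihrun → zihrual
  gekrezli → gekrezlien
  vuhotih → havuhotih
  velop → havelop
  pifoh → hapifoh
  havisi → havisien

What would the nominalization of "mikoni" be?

gepwin and muhipi both have last vowel 'i' yet inflect differently (gepwial, muhipien), so the last vowel is not what conditions the rule; the final letter is.
"mikoni" ends in -i. The stems ending in -i (muhipi → muhipien, havisi → havisien, gekrezli → gekrezlien) add -en.
The other patterns: stems ending in -n drop the final letter and add -al; stems ending in -h or -p add the prefix ha-.
So mikoni → mikonien.

mikonien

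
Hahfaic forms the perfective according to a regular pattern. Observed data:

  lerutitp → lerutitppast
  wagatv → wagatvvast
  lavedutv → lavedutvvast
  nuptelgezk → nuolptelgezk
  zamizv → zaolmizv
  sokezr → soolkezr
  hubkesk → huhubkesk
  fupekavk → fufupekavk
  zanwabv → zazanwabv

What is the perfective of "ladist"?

wagatv and zamizv both end in -v yet inflect differently (wagatvvast, zaolmizv), so the final letter is not what conditions the rule; the second-to-last letter is.
"ladist" has second-to-last letter 's'. The one such stem in the data (hubkesk → huhubkesk) repeats the first consonant+vowel as a prefix (as do fupekavk, zanwabv), so the same rule applies.
So ladist → laladist.

laladist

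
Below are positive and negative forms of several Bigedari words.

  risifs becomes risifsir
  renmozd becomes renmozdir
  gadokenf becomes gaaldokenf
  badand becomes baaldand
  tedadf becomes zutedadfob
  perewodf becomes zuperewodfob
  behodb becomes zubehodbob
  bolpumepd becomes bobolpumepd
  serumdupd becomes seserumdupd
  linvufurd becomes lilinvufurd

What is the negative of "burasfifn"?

renmozd and badand both end in -d yet inflect differently (renmozdir, baaldand), so the final letter is not what conditions the rule; the second-to-last letter is.
"burasfifn" has second-to-last letter 'f'. The one such stem in the data (risifs → risifsir) adds -ir, so the same rule applies.
The other patterns: stems whose second-to-last letter is 'n' insert -al- after the first vowel; stems whose second-to-last letter is 'd' add zu- … -ob around the stem; stems whose second-to-last letter is 'p' or 'r' repeat the first consonant+vowel as a prefix.
So burasfifn → burasfifnir.

burasfifnir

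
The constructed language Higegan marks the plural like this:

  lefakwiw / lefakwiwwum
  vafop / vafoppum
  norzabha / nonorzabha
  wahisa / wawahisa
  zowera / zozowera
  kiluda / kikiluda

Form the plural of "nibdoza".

ninibdoza

norzabha and lefakwiw both have 3 vowels yet inflect differently (nonorzabha, lefakwiwwum), so the number of vowels is not what conditions the rule; the final letter is.
"nibdoza" ends in -a. The stems ending in -a (norzabha → nonorzabha, wahisa → wawahisa, kiluda → kikiluda) repeat the first consonant+vowel as a prefix.
The other pattern: stems ending in -p or -w double the final consonant and add -um.
So nibdoza → ninibdoza.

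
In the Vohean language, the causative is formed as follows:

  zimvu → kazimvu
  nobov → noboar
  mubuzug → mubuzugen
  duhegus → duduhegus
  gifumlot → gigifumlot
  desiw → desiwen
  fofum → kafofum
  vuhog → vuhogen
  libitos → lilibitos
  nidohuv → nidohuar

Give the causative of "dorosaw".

dorosawen

"dorosaw" ends in -w. The one such stem in the data (desiw → desiwen) adds -en, so the same rule applies.
So dorosaw → dorosawen.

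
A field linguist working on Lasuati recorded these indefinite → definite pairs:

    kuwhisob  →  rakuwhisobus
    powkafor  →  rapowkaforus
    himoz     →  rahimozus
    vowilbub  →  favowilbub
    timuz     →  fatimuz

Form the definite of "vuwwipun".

favuwwipun

himoz and timuz both end in -z yet inflect differently (rahimozus, fatimuz), so the final letter is not what conditions the rule; the last vowel is.
"vuwwipun" has last vowel 'u'. The stems whose last vowel is 'u' (timuz → fatimuz, vowilbub → favowilbub) add the prefix fa-.
The other pattern: stems whose last vowel is 'o' add ra- … -us around the stem.
So vuwwipun → favuwwipun.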